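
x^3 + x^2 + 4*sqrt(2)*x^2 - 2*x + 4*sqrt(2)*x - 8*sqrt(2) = (x - 1)*(x + 2)*(x + 4*sqrt(2))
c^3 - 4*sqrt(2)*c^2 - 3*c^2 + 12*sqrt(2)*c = c*(c - 3)*(c - 4*sqrt(2))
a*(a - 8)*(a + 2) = a^3 - 6*a^2 - 16*a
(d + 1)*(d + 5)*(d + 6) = d^3 + 12*d^2 + 41*d + 30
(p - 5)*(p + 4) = p^2 - p - 20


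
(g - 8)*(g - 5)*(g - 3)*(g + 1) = g^4 - 15*g^3 + 63*g^2 - 41*g - 120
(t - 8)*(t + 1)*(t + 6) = t^3 - t^2 - 50*t - 48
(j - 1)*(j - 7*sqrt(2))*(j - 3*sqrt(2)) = j^3 - 10*sqrt(2)*j^2 - j^2 + 10*sqrt(2)*j + 42*j - 42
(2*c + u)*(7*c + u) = 14*c^2 + 9*c*u + u^2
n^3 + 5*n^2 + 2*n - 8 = (n - 1)*(n + 2)*(n + 4)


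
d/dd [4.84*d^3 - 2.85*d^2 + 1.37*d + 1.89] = 14.52*d^2 - 5.7*d + 1.37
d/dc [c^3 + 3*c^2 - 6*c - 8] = 3*c^2 + 6*c - 6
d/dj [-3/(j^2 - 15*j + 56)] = 3*(2*j - 15)/(j^2 - 15*j + 56)^2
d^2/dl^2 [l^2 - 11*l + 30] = 2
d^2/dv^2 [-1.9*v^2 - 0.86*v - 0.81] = -3.80000000000000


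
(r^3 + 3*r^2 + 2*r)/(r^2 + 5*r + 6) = r*(r + 1)/(r + 3)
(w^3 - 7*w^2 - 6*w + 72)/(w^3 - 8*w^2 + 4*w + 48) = (w + 3)/(w + 2)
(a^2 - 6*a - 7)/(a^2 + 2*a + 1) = (a - 7)/(a + 1)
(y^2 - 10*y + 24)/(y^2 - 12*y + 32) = (y - 6)/(y - 8)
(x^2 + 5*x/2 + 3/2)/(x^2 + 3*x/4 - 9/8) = 4*(x + 1)/(4*x - 3)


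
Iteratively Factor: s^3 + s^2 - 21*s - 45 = (s - 5)*(s^2 + 6*s + 9) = (s - 5)*(s + 3)*(s + 3)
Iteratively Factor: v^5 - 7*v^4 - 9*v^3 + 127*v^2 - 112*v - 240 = (v + 4)*(v^4 - 11*v^3 + 35*v^2 - 13*v - 60) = (v - 5)*(v + 4)*(v^3 - 6*v^2 + 5*v + 12) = (v - 5)*(v - 3)*(v + 4)*(v^2 - 3*v - 4) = (v - 5)*(v - 4)*(v - 3)*(v + 4)*(v + 1)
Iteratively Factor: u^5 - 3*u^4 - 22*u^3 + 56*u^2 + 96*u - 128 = (u - 4)*(u^4 + u^3 - 18*u^2 - 16*u + 32) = (u - 4)^2*(u^3 + 5*u^2 + 2*u - 8) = (u - 4)^2*(u - 1)*(u^2 + 6*u + 8) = (u - 4)^2*(u - 1)*(u + 4)*(u + 2)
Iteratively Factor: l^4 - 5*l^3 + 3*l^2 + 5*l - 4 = (l - 1)*(l^3 - 4*l^2 - l + 4) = (l - 1)^2*(l^2 - 3*l - 4) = (l - 1)^2*(l + 1)*(l - 4)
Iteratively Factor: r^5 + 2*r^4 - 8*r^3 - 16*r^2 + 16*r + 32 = (r + 2)*(r^4 - 8*r^2 + 16) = (r - 2)*(r + 2)*(r^3 + 2*r^2 - 4*r - 8) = (r - 2)^2*(r + 2)*(r^2 + 4*r + 4) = (r - 2)^2*(r + 2)^2*(r + 2)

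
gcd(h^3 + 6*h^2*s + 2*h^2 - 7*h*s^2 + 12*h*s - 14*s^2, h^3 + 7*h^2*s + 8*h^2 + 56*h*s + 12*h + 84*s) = h^2 + 7*h*s + 2*h + 14*s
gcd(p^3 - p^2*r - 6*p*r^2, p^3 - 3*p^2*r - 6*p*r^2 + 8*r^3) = p + 2*r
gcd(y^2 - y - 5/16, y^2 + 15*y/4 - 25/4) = y - 5/4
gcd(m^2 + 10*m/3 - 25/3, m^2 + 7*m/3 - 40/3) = m + 5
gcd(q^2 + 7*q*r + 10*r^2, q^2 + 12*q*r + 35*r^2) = q + 5*r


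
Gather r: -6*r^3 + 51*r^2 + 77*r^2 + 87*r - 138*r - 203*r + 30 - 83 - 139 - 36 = -6*r^3 + 128*r^2 - 254*r - 228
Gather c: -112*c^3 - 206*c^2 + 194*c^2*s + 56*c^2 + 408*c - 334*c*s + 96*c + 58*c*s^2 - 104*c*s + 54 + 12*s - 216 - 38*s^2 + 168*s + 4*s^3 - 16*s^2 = -112*c^3 + c^2*(194*s - 150) + c*(58*s^2 - 438*s + 504) + 4*s^3 - 54*s^2 + 180*s - 162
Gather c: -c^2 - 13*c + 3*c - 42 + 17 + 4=-c^2 - 10*c - 21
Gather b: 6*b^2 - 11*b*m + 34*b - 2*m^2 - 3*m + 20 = 6*b^2 + b*(34 - 11*m) - 2*m^2 - 3*m + 20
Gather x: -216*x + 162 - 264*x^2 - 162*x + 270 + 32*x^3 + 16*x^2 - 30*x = 32*x^3 - 248*x^2 - 408*x + 432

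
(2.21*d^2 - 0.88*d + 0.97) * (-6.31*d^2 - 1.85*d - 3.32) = -13.9451*d^4 + 1.4643*d^3 - 11.8299*d^2 + 1.1271*d - 3.2204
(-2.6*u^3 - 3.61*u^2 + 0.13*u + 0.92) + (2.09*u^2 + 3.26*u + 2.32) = -2.6*u^3 - 1.52*u^2 + 3.39*u + 3.24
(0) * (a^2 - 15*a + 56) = 0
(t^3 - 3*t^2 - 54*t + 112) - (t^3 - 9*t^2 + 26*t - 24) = 6*t^2 - 80*t + 136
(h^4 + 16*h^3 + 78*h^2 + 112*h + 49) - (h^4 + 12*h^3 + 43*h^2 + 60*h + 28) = 4*h^3 + 35*h^2 + 52*h + 21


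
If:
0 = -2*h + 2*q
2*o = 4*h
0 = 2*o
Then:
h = 0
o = 0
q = 0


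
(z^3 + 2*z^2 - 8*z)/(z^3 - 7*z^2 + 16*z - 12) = z*(z + 4)/(z^2 - 5*z + 6)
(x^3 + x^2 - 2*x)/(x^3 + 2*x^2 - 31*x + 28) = x*(x + 2)/(x^2 + 3*x - 28)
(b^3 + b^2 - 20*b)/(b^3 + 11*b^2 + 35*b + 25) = b*(b - 4)/(b^2 + 6*b + 5)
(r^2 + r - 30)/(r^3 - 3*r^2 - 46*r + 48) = (r - 5)/(r^2 - 9*r + 8)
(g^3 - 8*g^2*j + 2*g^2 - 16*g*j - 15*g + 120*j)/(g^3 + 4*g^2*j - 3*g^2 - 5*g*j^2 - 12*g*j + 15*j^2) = (g^2 - 8*g*j + 5*g - 40*j)/(g^2 + 4*g*j - 5*j^2)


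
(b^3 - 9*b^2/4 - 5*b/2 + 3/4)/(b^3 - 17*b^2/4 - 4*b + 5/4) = (b - 3)/(b - 5)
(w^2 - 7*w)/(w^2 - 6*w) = (w - 7)/(w - 6)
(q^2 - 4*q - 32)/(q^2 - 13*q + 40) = (q + 4)/(q - 5)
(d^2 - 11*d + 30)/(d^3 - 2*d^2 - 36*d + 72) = (d - 5)/(d^2 + 4*d - 12)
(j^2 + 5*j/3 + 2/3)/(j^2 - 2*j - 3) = (j + 2/3)/(j - 3)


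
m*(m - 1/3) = m^2 - m/3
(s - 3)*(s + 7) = s^2 + 4*s - 21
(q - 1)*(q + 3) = q^2 + 2*q - 3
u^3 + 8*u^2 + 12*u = u*(u + 2)*(u + 6)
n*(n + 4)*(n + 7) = n^3 + 11*n^2 + 28*n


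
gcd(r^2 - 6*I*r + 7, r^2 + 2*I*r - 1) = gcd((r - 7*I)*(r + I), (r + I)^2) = r + I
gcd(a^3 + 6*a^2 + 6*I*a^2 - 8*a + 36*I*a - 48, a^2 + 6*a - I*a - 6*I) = a + 6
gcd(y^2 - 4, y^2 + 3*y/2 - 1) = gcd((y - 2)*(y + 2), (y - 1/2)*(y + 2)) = y + 2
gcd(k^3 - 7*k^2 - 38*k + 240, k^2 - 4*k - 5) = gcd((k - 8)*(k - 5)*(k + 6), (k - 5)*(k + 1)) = k - 5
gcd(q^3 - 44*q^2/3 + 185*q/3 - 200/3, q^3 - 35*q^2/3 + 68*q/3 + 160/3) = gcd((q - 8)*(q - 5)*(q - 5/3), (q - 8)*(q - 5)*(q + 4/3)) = q^2 - 13*q + 40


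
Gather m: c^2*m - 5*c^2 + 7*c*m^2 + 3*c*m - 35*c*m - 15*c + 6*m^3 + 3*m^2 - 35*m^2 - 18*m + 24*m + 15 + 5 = -5*c^2 - 15*c + 6*m^3 + m^2*(7*c - 32) + m*(c^2 - 32*c + 6) + 20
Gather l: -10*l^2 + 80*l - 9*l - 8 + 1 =-10*l^2 + 71*l - 7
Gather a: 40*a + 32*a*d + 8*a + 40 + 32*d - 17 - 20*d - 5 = a*(32*d + 48) + 12*d + 18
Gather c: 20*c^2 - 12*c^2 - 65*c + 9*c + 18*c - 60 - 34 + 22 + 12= 8*c^2 - 38*c - 60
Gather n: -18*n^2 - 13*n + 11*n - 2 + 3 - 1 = -18*n^2 - 2*n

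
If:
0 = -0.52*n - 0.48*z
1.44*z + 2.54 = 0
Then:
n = 1.63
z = -1.76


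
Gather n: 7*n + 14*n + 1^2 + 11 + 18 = 21*n + 30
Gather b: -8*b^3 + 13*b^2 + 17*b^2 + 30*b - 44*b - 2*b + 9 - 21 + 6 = -8*b^3 + 30*b^2 - 16*b - 6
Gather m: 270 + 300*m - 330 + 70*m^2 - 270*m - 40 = 70*m^2 + 30*m - 100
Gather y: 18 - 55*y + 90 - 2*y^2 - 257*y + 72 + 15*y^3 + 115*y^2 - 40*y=15*y^3 + 113*y^2 - 352*y + 180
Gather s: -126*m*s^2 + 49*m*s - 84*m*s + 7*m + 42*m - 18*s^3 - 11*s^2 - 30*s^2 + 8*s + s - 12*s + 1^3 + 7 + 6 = 49*m - 18*s^3 + s^2*(-126*m - 41) + s*(-35*m - 3) + 14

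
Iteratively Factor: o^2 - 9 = (o - 3)*(o + 3)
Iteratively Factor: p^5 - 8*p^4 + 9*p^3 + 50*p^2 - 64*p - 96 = (p - 3)*(p^4 - 5*p^3 - 6*p^2 + 32*p + 32) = (p - 4)*(p - 3)*(p^3 - p^2 - 10*p - 8) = (p - 4)^2*(p - 3)*(p^2 + 3*p + 2) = (p - 4)^2*(p - 3)*(p + 1)*(p + 2)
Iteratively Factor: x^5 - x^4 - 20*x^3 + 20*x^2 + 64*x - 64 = (x - 2)*(x^4 + x^3 - 18*x^2 - 16*x + 32) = (x - 2)*(x - 1)*(x^3 + 2*x^2 - 16*x - 32) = (x - 4)*(x - 2)*(x - 1)*(x^2 + 6*x + 8) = (x - 4)*(x - 2)*(x - 1)*(x + 4)*(x + 2)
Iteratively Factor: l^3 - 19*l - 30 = (l + 3)*(l^2 - 3*l - 10) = (l - 5)*(l + 3)*(l + 2)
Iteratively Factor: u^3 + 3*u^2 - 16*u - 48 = (u + 4)*(u^2 - u - 12) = (u - 4)*(u + 4)*(u + 3)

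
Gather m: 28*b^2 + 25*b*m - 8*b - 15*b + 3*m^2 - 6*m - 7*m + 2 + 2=28*b^2 - 23*b + 3*m^2 + m*(25*b - 13) + 4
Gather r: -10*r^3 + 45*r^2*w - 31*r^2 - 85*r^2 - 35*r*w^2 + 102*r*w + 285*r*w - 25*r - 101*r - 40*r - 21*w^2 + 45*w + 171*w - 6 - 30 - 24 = -10*r^3 + r^2*(45*w - 116) + r*(-35*w^2 + 387*w - 166) - 21*w^2 + 216*w - 60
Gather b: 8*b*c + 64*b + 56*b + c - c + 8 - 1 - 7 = b*(8*c + 120)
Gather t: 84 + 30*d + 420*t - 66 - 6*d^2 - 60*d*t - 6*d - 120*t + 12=-6*d^2 + 24*d + t*(300 - 60*d) + 30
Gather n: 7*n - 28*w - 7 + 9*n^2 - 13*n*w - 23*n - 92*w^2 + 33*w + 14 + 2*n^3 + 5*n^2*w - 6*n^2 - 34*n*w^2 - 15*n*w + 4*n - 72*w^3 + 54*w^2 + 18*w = 2*n^3 + n^2*(5*w + 3) + n*(-34*w^2 - 28*w - 12) - 72*w^3 - 38*w^2 + 23*w + 7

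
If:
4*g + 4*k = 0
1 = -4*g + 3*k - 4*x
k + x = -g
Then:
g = -1/7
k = 1/7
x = 0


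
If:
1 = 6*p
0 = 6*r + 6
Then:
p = 1/6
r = -1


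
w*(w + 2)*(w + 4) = w^3 + 6*w^2 + 8*w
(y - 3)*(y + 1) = y^2 - 2*y - 3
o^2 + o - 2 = (o - 1)*(o + 2)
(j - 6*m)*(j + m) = j^2 - 5*j*m - 6*m^2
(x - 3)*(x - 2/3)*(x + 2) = x^3 - 5*x^2/3 - 16*x/3 + 4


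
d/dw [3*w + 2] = 3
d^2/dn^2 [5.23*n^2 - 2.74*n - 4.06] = 10.4600000000000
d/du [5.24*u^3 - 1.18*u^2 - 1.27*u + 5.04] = 15.72*u^2 - 2.36*u - 1.27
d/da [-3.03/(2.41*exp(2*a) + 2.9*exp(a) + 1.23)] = (14.6046*exp(a) + 8.787)*exp(a)/(2.41*exp(2*a) + 2.9*exp(a) + 1.23)^2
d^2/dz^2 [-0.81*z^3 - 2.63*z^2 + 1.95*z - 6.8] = -4.86*z - 5.26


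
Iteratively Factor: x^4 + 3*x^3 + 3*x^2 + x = (x + 1)*(x^3 + 2*x^2 + x) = (x + 1)^2*(x^2 + x) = (x + 1)^3*(x)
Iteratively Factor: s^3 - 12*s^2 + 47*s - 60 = (s - 4)*(s^2 - 8*s + 15) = (s - 5)*(s - 4)*(s - 3)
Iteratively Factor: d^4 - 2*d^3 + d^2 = (d)*(d^3 - 2*d^2 + d) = d^2*(d^2 - 2*d + 1) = d^2*(d - 1)*(d - 1)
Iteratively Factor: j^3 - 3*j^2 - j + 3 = (j - 1)*(j^2 - 2*j - 3) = (j - 1)*(j + 1)*(j - 3)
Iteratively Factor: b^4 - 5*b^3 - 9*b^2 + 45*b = (b + 3)*(b^3 - 8*b^2 + 15*b) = (b - 5)*(b + 3)*(b^2 - 3*b) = b*(b - 5)*(b + 3)*(b - 3)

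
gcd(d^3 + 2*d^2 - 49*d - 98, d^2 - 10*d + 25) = 1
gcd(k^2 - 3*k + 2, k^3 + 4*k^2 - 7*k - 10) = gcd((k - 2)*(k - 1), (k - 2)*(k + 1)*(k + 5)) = k - 2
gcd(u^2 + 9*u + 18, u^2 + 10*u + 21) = u + 3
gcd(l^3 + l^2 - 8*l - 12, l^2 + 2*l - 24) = 1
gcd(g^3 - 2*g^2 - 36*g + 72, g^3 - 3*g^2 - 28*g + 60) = g^2 - 8*g + 12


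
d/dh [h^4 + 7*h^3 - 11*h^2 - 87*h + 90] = 4*h^3 + 21*h^2 - 22*h - 87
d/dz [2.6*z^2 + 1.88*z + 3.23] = 5.2*z + 1.88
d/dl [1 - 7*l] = -7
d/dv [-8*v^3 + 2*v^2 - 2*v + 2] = -24*v^2 + 4*v - 2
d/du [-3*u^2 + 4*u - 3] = 4 - 6*u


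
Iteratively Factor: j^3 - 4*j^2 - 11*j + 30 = (j + 3)*(j^2 - 7*j + 10) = (j - 2)*(j + 3)*(j - 5)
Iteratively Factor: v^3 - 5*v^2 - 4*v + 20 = (v - 2)*(v^2 - 3*v - 10) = (v - 5)*(v - 2)*(v + 2)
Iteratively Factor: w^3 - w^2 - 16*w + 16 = (w + 4)*(w^2 - 5*w + 4) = (w - 4)*(w + 4)*(w - 1)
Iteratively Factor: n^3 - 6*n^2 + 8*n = (n - 2)*(n^2 - 4*n) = n*(n - 2)*(n - 4)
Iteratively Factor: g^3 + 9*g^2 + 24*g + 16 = (g + 1)*(g^2 + 8*g + 16) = (g + 1)*(g + 4)*(g + 4)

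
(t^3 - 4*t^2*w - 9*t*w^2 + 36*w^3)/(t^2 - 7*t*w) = (t^3 - 4*t^2*w - 9*t*w^2 + 36*w^3)/(t*(t - 7*w))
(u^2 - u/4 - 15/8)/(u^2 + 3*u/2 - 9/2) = (u + 5/4)/(u + 3)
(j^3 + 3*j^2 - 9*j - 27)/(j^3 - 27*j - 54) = (j - 3)/(j - 6)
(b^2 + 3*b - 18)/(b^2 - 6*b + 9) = (b + 6)/(b - 3)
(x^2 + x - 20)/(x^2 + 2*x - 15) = (x - 4)/(x - 3)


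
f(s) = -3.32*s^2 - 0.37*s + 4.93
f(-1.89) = -6.23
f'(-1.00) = 6.27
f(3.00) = -26.06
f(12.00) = -477.59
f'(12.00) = -80.05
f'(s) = -6.64*s - 0.37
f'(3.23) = -21.82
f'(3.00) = -20.29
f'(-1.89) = 12.18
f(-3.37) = -31.53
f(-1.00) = 1.98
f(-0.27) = 4.79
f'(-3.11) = 20.28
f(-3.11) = -26.03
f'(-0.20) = 0.96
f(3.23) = -30.90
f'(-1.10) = 6.93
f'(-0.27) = 1.42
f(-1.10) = 1.32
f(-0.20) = 4.87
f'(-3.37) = 22.01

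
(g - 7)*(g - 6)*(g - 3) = g^3 - 16*g^2 + 81*g - 126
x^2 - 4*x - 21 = (x - 7)*(x + 3)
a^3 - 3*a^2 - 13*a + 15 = (a - 5)*(a - 1)*(a + 3)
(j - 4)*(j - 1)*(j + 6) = j^3 + j^2 - 26*j + 24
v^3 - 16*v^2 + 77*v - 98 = (v - 7)^2*(v - 2)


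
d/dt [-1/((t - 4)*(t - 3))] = (2*t - 7)/((t - 4)^2*(t - 3)^2)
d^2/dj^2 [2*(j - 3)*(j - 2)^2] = 12*j - 28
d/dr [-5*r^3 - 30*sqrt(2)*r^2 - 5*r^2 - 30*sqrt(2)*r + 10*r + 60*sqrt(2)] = -15*r^2 - 60*sqrt(2)*r - 10*r - 30*sqrt(2) + 10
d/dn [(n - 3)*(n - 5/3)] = 2*n - 14/3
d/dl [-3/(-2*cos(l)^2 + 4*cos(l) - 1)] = 12*(cos(l) - 1)*sin(l)/(-4*cos(l) + cos(2*l) + 2)^2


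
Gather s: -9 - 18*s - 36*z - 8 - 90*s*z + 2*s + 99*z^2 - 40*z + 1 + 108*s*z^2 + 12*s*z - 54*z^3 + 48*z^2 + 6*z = s*(108*z^2 - 78*z - 16) - 54*z^3 + 147*z^2 - 70*z - 16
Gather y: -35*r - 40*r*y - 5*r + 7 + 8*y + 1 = -40*r + y*(8 - 40*r) + 8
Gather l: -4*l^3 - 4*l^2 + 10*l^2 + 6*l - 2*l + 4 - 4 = -4*l^3 + 6*l^2 + 4*l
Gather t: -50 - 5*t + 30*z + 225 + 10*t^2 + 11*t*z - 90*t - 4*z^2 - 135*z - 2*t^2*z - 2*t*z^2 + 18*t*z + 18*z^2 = t^2*(10 - 2*z) + t*(-2*z^2 + 29*z - 95) + 14*z^2 - 105*z + 175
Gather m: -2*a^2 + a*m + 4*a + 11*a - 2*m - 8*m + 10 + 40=-2*a^2 + 15*a + m*(a - 10) + 50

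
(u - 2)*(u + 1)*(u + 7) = u^3 + 6*u^2 - 9*u - 14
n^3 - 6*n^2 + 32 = (n - 4)^2*(n + 2)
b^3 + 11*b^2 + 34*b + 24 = (b + 1)*(b + 4)*(b + 6)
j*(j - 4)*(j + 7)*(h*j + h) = h*j^4 + 4*h*j^3 - 25*h*j^2 - 28*h*j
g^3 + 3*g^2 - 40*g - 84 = (g - 6)*(g + 2)*(g + 7)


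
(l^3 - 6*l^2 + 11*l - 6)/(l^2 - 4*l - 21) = (-l^3 + 6*l^2 - 11*l + 6)/(-l^2 + 4*l + 21)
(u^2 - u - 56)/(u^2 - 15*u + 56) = (u + 7)/(u - 7)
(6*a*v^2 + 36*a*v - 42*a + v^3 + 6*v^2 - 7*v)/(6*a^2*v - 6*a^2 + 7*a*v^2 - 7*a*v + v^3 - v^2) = (v + 7)/(a + v)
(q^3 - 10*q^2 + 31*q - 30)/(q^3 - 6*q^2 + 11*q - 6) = (q - 5)/(q - 1)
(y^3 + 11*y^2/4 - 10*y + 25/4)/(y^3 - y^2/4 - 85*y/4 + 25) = (y - 1)/(y - 4)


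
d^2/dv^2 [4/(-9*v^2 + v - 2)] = 8*(81*v^2 - 9*v - (18*v - 1)^2 + 18)/(9*v^2 - v + 2)^3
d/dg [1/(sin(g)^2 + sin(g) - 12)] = -(2*sin(g) + 1)*cos(g)/(sin(g)^2 + sin(g) - 12)^2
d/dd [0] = 0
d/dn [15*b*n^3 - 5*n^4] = n^2*(45*b - 20*n)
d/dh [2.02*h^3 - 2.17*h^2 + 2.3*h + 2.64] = 6.06*h^2 - 4.34*h + 2.3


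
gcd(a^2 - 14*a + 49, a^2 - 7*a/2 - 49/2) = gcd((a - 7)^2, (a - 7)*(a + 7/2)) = a - 7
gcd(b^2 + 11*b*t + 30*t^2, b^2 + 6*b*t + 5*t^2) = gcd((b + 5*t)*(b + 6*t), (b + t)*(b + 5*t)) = b + 5*t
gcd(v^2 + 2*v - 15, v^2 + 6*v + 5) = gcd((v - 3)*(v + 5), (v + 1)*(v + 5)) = v + 5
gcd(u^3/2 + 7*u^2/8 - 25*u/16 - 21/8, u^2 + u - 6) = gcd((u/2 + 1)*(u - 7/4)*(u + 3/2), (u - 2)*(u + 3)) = 1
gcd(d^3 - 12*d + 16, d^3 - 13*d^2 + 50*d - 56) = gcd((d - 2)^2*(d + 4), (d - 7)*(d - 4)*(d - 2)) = d - 2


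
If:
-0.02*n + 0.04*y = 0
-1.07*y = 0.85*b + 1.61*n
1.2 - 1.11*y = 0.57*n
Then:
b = -2.69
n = 1.07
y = 0.53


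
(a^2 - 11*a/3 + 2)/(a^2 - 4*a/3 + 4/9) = 3*(a - 3)/(3*a - 2)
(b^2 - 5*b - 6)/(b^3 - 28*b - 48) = (b + 1)/(b^2 + 6*b + 8)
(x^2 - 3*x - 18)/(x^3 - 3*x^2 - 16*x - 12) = (x + 3)/(x^2 + 3*x + 2)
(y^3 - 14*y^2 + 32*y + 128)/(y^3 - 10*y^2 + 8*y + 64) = (y - 8)/(y - 4)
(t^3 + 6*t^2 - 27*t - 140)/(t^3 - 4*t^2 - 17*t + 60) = (t + 7)/(t - 3)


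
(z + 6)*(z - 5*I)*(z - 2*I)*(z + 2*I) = z^4 + 6*z^3 - 5*I*z^3 + 4*z^2 - 30*I*z^2 + 24*z - 20*I*z - 120*I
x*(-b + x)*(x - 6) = -b*x^2 + 6*b*x + x^3 - 6*x^2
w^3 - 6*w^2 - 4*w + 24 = (w - 6)*(w - 2)*(w + 2)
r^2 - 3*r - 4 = (r - 4)*(r + 1)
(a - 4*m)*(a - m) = a^2 - 5*a*m + 4*m^2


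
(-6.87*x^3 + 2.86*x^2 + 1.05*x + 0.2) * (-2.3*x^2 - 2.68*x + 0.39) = 15.801*x^5 + 11.8336*x^4 - 12.7591*x^3 - 2.1586*x^2 - 0.1265*x + 0.078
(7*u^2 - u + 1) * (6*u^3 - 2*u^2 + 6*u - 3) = 42*u^5 - 20*u^4 + 50*u^3 - 29*u^2 + 9*u - 3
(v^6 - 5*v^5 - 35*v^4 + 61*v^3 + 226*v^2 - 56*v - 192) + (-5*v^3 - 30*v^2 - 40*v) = v^6 - 5*v^5 - 35*v^4 + 56*v^3 + 196*v^2 - 96*v - 192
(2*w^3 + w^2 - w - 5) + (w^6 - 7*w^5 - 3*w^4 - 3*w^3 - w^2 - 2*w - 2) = w^6 - 7*w^5 - 3*w^4 - w^3 - 3*w - 7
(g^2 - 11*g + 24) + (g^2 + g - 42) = 2*g^2 - 10*g - 18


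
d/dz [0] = 0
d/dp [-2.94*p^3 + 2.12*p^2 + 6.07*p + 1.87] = -8.82*p^2 + 4.24*p + 6.07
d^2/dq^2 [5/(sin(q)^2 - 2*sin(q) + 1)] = -(20*sin(q) + 30)/(sin(q) - 1)^3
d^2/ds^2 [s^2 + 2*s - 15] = 2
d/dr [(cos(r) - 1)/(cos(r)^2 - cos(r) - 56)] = (cos(r)^2 - 2*cos(r) + 57)*sin(r)/(sin(r)^2 + cos(r) + 55)^2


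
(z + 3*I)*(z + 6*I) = z^2 + 9*I*z - 18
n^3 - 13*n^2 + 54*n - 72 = (n - 6)*(n - 4)*(n - 3)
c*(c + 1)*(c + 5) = c^3 + 6*c^2 + 5*c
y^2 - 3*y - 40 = (y - 8)*(y + 5)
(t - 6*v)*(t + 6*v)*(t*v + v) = t^3*v + t^2*v - 36*t*v^3 - 36*v^3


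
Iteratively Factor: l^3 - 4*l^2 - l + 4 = (l - 1)*(l^2 - 3*l - 4) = (l - 1)*(l + 1)*(l - 4)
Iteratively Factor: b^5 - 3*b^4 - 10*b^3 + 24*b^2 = (b - 2)*(b^4 - b^3 - 12*b^2) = b*(b - 2)*(b^3 - b^2 - 12*b) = b*(b - 4)*(b - 2)*(b^2 + 3*b) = b*(b - 4)*(b - 2)*(b + 3)*(b)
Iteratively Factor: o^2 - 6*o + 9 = (o - 3)*(o - 3)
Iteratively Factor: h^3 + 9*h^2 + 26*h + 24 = (h + 4)*(h^2 + 5*h + 6) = (h + 2)*(h + 4)*(h + 3)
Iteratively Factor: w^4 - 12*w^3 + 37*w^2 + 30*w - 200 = (w + 2)*(w^3 - 14*w^2 + 65*w - 100) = (w - 4)*(w + 2)*(w^2 - 10*w + 25) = (w - 5)*(w - 4)*(w + 2)*(w - 5)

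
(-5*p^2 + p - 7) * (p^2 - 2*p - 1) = -5*p^4 + 11*p^3 - 4*p^2 + 13*p + 7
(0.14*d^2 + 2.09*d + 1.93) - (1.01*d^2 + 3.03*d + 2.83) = -0.87*d^2 - 0.94*d - 0.9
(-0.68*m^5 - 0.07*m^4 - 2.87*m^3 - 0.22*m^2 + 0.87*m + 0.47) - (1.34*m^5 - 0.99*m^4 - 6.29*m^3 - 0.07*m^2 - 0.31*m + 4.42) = -2.02*m^5 + 0.92*m^4 + 3.42*m^3 - 0.15*m^2 + 1.18*m - 3.95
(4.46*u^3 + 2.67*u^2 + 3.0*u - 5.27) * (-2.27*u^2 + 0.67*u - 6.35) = -10.1242*u^5 - 3.0727*u^4 - 33.3421*u^3 - 2.9816*u^2 - 22.5809*u + 33.4645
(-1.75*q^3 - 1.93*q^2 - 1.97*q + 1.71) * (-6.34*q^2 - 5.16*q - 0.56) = 11.095*q^5 + 21.2662*q^4 + 23.4286*q^3 + 0.4046*q^2 - 7.7204*q - 0.9576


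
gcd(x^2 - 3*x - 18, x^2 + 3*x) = x + 3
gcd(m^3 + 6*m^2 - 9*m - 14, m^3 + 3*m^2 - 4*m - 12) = m - 2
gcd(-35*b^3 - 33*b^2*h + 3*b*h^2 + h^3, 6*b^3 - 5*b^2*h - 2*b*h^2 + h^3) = 1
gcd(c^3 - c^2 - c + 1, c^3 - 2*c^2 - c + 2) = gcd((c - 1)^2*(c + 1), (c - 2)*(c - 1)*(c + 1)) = c^2 - 1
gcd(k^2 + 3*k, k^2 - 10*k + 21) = 1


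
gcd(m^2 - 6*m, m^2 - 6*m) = m^2 - 6*m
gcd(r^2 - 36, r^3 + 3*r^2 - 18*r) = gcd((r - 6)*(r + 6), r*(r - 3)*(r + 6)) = r + 6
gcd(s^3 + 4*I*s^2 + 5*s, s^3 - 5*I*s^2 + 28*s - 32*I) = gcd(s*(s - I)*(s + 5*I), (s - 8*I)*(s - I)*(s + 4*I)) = s - I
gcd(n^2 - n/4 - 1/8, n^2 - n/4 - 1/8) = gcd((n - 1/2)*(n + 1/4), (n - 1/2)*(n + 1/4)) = n^2 - n/4 - 1/8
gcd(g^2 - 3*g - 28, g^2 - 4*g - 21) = g - 7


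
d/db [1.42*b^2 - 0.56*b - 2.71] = 2.84*b - 0.56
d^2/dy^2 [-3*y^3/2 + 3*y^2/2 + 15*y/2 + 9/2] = 3 - 9*y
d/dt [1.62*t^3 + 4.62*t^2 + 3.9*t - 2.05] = 4.86*t^2 + 9.24*t + 3.9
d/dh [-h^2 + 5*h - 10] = 5 - 2*h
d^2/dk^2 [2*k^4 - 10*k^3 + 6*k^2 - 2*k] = 24*k^2 - 60*k + 12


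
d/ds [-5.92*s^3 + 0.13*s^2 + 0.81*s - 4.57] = -17.76*s^2 + 0.26*s + 0.81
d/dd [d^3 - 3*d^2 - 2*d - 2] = 3*d^2 - 6*d - 2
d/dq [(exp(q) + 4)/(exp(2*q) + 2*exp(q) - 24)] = (-2*(exp(q) + 1)*(exp(q) + 4) + exp(2*q) + 2*exp(q) - 24)*exp(q)/(exp(2*q) + 2*exp(q) - 24)^2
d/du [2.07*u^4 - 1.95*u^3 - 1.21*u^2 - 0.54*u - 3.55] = 8.28*u^3 - 5.85*u^2 - 2.42*u - 0.54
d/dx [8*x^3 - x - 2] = 24*x^2 - 1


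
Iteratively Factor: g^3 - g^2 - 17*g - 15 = (g + 1)*(g^2 - 2*g - 15) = (g - 5)*(g + 1)*(g + 3)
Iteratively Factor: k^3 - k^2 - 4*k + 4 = (k - 2)*(k^2 + k - 2) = (k - 2)*(k - 1)*(k + 2)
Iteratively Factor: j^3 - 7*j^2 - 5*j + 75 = (j - 5)*(j^2 - 2*j - 15) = (j - 5)*(j + 3)*(j - 5)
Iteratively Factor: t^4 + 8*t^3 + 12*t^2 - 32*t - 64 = (t + 4)*(t^3 + 4*t^2 - 4*t - 16) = (t + 2)*(t + 4)*(t^2 + 2*t - 8) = (t - 2)*(t + 2)*(t + 4)*(t + 4)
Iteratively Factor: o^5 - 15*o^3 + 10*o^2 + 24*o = (o + 4)*(o^4 - 4*o^3 + o^2 + 6*o) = (o - 2)*(o + 4)*(o^3 - 2*o^2 - 3*o) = (o - 2)*(o + 1)*(o + 4)*(o^2 - 3*o) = o*(o - 2)*(o + 1)*(o + 4)*(o - 3)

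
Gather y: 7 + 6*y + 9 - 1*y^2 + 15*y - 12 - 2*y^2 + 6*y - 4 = -3*y^2 + 27*y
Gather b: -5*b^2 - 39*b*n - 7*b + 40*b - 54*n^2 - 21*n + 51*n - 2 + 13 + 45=-5*b^2 + b*(33 - 39*n) - 54*n^2 + 30*n + 56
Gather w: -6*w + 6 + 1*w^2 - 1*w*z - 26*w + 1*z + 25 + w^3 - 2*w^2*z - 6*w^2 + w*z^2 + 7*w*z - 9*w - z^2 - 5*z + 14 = w^3 + w^2*(-2*z - 5) + w*(z^2 + 6*z - 41) - z^2 - 4*z + 45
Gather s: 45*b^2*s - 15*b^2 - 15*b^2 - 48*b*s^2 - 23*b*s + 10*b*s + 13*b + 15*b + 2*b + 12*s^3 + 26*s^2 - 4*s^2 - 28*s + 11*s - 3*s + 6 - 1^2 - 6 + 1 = -30*b^2 + 30*b + 12*s^3 + s^2*(22 - 48*b) + s*(45*b^2 - 13*b - 20)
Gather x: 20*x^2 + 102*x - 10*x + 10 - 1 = 20*x^2 + 92*x + 9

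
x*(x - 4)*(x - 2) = x^3 - 6*x^2 + 8*x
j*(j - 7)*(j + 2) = j^3 - 5*j^2 - 14*j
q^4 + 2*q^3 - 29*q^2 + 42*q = q*(q - 3)*(q - 2)*(q + 7)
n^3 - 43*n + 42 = (n - 6)*(n - 1)*(n + 7)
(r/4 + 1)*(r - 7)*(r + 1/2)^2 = r^4/4 - r^3/2 - 123*r^2/16 - 115*r/16 - 7/4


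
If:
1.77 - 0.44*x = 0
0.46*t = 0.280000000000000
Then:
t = 0.61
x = 4.02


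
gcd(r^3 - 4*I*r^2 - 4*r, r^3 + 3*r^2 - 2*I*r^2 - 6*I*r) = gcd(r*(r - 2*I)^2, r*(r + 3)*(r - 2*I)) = r^2 - 2*I*r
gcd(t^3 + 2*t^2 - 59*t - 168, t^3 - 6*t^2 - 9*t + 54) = t + 3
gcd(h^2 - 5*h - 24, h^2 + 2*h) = 1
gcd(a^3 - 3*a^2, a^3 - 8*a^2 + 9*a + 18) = a - 3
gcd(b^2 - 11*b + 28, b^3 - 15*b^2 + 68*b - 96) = b - 4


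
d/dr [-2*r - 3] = -2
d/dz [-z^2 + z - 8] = 1 - 2*z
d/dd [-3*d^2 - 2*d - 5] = -6*d - 2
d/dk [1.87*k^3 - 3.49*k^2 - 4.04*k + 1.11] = 5.61*k^2 - 6.98*k - 4.04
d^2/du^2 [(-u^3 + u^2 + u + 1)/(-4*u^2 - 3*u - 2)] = 2*(-3*u^3 - 6*u^2 + 1)/(64*u^6 + 144*u^5 + 204*u^4 + 171*u^3 + 102*u^2 + 36*u + 8)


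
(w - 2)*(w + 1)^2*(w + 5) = w^4 + 5*w^3 - 3*w^2 - 17*w - 10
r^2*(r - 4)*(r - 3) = r^4 - 7*r^3 + 12*r^2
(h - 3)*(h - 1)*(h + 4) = h^3 - 13*h + 12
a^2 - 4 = (a - 2)*(a + 2)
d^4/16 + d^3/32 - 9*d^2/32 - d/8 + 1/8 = (d/4 + 1/4)*(d/4 + 1/2)*(d - 2)*(d - 1/2)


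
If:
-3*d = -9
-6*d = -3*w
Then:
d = 3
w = 6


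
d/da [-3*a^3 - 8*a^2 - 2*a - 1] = -9*a^2 - 16*a - 2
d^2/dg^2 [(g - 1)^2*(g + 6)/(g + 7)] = 2*(g^3 + 21*g^2 + 147*g + 279)/(g^3 + 21*g^2 + 147*g + 343)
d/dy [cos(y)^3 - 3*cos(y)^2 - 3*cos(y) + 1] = 3*sin(y)^3 + 6*sin(y)*cos(y)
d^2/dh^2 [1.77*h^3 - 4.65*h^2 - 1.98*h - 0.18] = 10.62*h - 9.3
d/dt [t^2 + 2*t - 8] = 2*t + 2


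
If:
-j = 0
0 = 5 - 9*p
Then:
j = 0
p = 5/9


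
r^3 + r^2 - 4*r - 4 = (r - 2)*(r + 1)*(r + 2)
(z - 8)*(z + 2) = z^2 - 6*z - 16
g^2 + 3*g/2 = g*(g + 3/2)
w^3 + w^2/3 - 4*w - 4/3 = (w - 2)*(w + 1/3)*(w + 2)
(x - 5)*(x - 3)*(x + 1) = x^3 - 7*x^2 + 7*x + 15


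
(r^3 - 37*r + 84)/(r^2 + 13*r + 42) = (r^2 - 7*r + 12)/(r + 6)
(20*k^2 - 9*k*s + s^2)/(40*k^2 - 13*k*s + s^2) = (-4*k + s)/(-8*k + s)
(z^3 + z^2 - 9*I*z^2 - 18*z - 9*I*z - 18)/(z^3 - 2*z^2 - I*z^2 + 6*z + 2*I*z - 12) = (z^2 + z*(1 - 6*I) - 6*I)/(z^2 + 2*z*(-1 + I) - 4*I)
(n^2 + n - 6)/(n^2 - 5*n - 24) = (n - 2)/(n - 8)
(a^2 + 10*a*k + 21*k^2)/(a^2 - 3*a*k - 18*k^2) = (a + 7*k)/(a - 6*k)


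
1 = 1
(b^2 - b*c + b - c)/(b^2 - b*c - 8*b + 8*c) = (b + 1)/(b - 8)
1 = 1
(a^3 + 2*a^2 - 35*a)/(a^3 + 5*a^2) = (a^2 + 2*a - 35)/(a*(a + 5))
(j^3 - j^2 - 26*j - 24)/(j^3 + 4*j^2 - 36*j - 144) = (j + 1)/(j + 6)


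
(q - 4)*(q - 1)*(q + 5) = q^3 - 21*q + 20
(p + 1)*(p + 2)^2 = p^3 + 5*p^2 + 8*p + 4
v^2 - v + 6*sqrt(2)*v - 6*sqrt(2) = (v - 1)*(v + 6*sqrt(2))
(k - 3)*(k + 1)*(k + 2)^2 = k^4 + 2*k^3 - 7*k^2 - 20*k - 12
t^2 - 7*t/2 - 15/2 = (t - 5)*(t + 3/2)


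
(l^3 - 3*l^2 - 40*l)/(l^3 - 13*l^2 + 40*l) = (l + 5)/(l - 5)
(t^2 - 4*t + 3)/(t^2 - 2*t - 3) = (t - 1)/(t + 1)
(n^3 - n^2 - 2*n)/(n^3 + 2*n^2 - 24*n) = (n^2 - n - 2)/(n^2 + 2*n - 24)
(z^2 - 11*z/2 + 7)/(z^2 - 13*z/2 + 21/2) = (z - 2)/(z - 3)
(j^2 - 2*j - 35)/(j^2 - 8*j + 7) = (j + 5)/(j - 1)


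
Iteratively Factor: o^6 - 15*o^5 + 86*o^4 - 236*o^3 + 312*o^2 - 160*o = (o)*(o^5 - 15*o^4 + 86*o^3 - 236*o^2 + 312*o - 160) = o*(o - 2)*(o^4 - 13*o^3 + 60*o^2 - 116*o + 80) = o*(o - 2)^2*(o^3 - 11*o^2 + 38*o - 40) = o*(o - 5)*(o - 2)^2*(o^2 - 6*o + 8) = o*(o - 5)*(o - 4)*(o - 2)^2*(o - 2)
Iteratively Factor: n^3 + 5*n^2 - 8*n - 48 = (n + 4)*(n^2 + n - 12) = (n + 4)^2*(n - 3)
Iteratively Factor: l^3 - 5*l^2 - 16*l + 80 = (l - 4)*(l^2 - l - 20) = (l - 5)*(l - 4)*(l + 4)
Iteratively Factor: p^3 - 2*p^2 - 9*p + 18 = (p + 3)*(p^2 - 5*p + 6) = (p - 3)*(p + 3)*(p - 2)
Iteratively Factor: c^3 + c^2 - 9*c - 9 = (c + 3)*(c^2 - 2*c - 3) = (c + 1)*(c + 3)*(c - 3)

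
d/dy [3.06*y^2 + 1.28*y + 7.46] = 6.12*y + 1.28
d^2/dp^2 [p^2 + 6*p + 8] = 2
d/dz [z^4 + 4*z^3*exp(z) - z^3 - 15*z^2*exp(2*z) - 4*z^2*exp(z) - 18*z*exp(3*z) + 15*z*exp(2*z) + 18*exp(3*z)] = 4*z^3*exp(z) + 4*z^3 - 30*z^2*exp(2*z) + 8*z^2*exp(z) - 3*z^2 - 54*z*exp(3*z) - 8*z*exp(z) + 36*exp(3*z) + 15*exp(2*z)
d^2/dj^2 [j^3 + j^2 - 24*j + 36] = 6*j + 2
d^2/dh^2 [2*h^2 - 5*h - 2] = 4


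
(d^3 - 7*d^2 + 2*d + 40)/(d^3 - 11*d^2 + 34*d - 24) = (d^2 - 3*d - 10)/(d^2 - 7*d + 6)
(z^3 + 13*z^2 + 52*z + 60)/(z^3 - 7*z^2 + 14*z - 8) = (z^3 + 13*z^2 + 52*z + 60)/(z^3 - 7*z^2 + 14*z - 8)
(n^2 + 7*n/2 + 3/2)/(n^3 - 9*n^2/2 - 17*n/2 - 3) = (n + 3)/(n^2 - 5*n - 6)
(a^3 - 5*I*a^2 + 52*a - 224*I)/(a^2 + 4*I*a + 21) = (a^2 - 12*I*a - 32)/(a - 3*I)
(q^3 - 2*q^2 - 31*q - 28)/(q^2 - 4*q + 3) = (q^3 - 2*q^2 - 31*q - 28)/(q^2 - 4*q + 3)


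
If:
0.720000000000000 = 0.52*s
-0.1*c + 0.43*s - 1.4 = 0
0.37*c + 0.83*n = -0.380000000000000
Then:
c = -8.05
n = 3.13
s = 1.38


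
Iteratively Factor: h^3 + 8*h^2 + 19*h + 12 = (h + 3)*(h^2 + 5*h + 4) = (h + 3)*(h + 4)*(h + 1)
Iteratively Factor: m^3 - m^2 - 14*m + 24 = (m - 3)*(m^2 + 2*m - 8) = (m - 3)*(m + 4)*(m - 2)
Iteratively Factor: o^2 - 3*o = (o)*(o - 3)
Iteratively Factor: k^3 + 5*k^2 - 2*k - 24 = (k + 4)*(k^2 + k - 6) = (k - 2)*(k + 4)*(k + 3)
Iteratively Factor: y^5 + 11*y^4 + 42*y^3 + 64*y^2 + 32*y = (y + 2)*(y^4 + 9*y^3 + 24*y^2 + 16*y) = y*(y + 2)*(y^3 + 9*y^2 + 24*y + 16) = y*(y + 1)*(y + 2)*(y^2 + 8*y + 16) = y*(y + 1)*(y + 2)*(y + 4)*(y + 4)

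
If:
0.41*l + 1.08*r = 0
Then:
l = -2.63414634146341*r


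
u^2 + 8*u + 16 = (u + 4)^2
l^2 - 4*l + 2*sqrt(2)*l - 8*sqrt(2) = (l - 4)*(l + 2*sqrt(2))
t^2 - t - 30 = (t - 6)*(t + 5)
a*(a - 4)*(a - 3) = a^3 - 7*a^2 + 12*a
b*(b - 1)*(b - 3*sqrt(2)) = b^3 - 3*sqrt(2)*b^2 - b^2 + 3*sqrt(2)*b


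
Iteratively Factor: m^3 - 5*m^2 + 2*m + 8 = (m - 4)*(m^2 - m - 2) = (m - 4)*(m - 2)*(m + 1)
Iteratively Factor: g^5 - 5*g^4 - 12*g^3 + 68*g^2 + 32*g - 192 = (g + 2)*(g^4 - 7*g^3 + 2*g^2 + 64*g - 96) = (g - 4)*(g + 2)*(g^3 - 3*g^2 - 10*g + 24) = (g - 4)^2*(g + 2)*(g^2 + g - 6) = (g - 4)^2*(g - 2)*(g + 2)*(g + 3)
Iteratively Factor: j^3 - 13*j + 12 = (j - 3)*(j^2 + 3*j - 4) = (j - 3)*(j - 1)*(j + 4)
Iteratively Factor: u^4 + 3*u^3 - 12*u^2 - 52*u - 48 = (u + 3)*(u^3 - 12*u - 16) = (u + 2)*(u + 3)*(u^2 - 2*u - 8) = (u + 2)^2*(u + 3)*(u - 4)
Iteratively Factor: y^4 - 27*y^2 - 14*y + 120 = (y - 2)*(y^3 + 2*y^2 - 23*y - 60) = (y - 2)*(y + 4)*(y^2 - 2*y - 15) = (y - 2)*(y + 3)*(y + 4)*(y - 5)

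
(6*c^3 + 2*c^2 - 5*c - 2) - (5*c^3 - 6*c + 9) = c^3 + 2*c^2 + c - 11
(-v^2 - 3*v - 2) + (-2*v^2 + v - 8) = -3*v^2 - 2*v - 10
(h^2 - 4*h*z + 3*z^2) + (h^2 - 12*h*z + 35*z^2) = 2*h^2 - 16*h*z + 38*z^2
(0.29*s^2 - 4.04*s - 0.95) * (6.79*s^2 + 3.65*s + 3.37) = 1.9691*s^4 - 26.3731*s^3 - 20.2192*s^2 - 17.0823*s - 3.2015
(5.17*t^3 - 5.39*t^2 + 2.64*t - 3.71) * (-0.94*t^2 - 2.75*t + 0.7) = -4.8598*t^5 - 9.1509*t^4 + 15.9599*t^3 - 7.5456*t^2 + 12.0505*t - 2.597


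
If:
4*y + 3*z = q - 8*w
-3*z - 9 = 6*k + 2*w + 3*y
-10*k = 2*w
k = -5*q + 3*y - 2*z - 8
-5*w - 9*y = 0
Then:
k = -129/529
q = -62/69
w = 645/529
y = -1075/1587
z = -4202/1587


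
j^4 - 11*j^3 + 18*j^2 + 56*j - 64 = (j - 8)*(j - 4)*(j - 1)*(j + 2)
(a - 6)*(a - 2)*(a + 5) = a^3 - 3*a^2 - 28*a + 60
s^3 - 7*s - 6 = (s - 3)*(s + 1)*(s + 2)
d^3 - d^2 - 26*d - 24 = (d - 6)*(d + 1)*(d + 4)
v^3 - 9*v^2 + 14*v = v*(v - 7)*(v - 2)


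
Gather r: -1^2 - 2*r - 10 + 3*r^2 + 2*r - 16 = 3*r^2 - 27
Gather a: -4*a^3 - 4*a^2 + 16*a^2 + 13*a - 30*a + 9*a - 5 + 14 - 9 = -4*a^3 + 12*a^2 - 8*a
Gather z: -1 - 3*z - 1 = -3*z - 2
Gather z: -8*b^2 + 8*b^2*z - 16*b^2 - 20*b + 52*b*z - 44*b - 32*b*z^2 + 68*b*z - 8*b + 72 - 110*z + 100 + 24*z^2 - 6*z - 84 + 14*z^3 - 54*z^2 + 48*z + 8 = -24*b^2 - 72*b + 14*z^3 + z^2*(-32*b - 30) + z*(8*b^2 + 120*b - 68) + 96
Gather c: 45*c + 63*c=108*c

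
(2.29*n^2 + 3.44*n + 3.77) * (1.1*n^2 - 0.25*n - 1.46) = 2.519*n^4 + 3.2115*n^3 - 0.0563999999999997*n^2 - 5.9649*n - 5.5042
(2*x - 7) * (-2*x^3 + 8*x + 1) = -4*x^4 + 14*x^3 + 16*x^2 - 54*x - 7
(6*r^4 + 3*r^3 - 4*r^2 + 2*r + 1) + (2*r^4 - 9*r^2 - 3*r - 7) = 8*r^4 + 3*r^3 - 13*r^2 - r - 6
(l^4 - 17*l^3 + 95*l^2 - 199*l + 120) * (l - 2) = l^5 - 19*l^4 + 129*l^3 - 389*l^2 + 518*l - 240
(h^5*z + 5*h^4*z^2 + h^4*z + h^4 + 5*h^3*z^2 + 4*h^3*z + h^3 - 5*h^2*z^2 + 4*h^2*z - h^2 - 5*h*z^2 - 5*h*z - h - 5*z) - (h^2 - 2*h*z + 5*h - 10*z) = h^5*z + 5*h^4*z^2 + h^4*z + h^4 + 5*h^3*z^2 + 4*h^3*z + h^3 - 5*h^2*z^2 + 4*h^2*z - 2*h^2 - 5*h*z^2 - 3*h*z - 6*h + 5*z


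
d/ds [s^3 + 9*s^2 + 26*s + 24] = 3*s^2 + 18*s + 26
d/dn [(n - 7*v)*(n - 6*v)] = 2*n - 13*v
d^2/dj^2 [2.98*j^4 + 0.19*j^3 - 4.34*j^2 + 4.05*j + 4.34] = 35.76*j^2 + 1.14*j - 8.68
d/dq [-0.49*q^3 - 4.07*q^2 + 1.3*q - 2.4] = -1.47*q^2 - 8.14*q + 1.3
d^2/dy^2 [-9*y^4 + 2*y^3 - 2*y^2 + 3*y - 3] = -108*y^2 + 12*y - 4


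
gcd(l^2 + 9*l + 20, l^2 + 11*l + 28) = l + 4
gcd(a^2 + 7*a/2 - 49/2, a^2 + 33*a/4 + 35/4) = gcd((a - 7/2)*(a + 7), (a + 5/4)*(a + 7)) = a + 7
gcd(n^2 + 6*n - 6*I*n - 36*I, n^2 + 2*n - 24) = n + 6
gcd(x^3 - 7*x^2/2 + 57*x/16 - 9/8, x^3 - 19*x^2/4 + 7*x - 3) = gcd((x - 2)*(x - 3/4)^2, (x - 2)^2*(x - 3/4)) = x^2 - 11*x/4 + 3/2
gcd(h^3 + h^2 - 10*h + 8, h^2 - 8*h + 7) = h - 1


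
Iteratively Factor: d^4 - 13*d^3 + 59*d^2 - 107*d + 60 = (d - 1)*(d^3 - 12*d^2 + 47*d - 60) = (d - 4)*(d - 1)*(d^2 - 8*d + 15) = (d - 4)*(d - 3)*(d - 1)*(d - 5)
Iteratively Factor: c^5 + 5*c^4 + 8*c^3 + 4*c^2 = (c)*(c^4 + 5*c^3 + 8*c^2 + 4*c) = c*(c + 1)*(c^3 + 4*c^2 + 4*c) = c^2*(c + 1)*(c^2 + 4*c + 4) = c^2*(c + 1)*(c + 2)*(c + 2)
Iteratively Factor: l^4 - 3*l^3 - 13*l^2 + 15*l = (l - 1)*(l^3 - 2*l^2 - 15*l) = l*(l - 1)*(l^2 - 2*l - 15) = l*(l - 1)*(l + 3)*(l - 5)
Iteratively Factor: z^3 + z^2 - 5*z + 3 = (z - 1)*(z^2 + 2*z - 3) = (z - 1)*(z + 3)*(z - 1)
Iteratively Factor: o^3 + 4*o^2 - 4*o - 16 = (o - 2)*(o^2 + 6*o + 8) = (o - 2)*(o + 4)*(o + 2)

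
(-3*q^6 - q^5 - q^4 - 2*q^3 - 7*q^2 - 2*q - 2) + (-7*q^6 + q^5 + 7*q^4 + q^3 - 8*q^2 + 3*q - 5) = -10*q^6 + 6*q^4 - q^3 - 15*q^2 + q - 7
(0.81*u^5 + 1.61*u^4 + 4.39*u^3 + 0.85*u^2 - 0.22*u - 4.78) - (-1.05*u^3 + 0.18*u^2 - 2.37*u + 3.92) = 0.81*u^5 + 1.61*u^4 + 5.44*u^3 + 0.67*u^2 + 2.15*u - 8.7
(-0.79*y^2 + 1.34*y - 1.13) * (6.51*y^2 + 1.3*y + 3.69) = -5.1429*y^4 + 7.6964*y^3 - 8.5294*y^2 + 3.4756*y - 4.1697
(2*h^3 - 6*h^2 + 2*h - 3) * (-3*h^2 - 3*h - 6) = -6*h^5 + 12*h^4 + 39*h^2 - 3*h + 18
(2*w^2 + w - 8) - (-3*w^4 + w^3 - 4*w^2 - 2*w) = 3*w^4 - w^3 + 6*w^2 + 3*w - 8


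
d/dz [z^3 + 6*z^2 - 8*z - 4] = 3*z^2 + 12*z - 8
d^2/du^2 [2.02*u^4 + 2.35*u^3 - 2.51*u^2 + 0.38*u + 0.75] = 24.24*u^2 + 14.1*u - 5.02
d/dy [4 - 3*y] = -3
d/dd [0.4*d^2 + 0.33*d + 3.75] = 0.8*d + 0.33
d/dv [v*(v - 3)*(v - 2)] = 3*v^2 - 10*v + 6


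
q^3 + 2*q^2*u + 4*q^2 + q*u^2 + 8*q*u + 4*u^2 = (q + 4)*(q + u)^2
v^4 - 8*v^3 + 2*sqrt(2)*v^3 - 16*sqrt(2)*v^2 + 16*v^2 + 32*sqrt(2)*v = v*(v - 4)^2*(v + 2*sqrt(2))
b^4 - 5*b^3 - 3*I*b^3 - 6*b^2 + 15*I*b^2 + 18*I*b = b*(b - 6)*(b + 1)*(b - 3*I)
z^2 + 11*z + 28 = (z + 4)*(z + 7)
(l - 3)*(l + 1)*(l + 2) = l^3 - 7*l - 6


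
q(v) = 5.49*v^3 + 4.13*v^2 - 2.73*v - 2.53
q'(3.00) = 170.28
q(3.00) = 174.68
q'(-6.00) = 540.63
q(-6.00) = -1023.31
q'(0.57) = 7.33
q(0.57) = -1.73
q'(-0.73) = 0.02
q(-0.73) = -0.47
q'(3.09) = 180.05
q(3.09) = 190.44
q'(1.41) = 41.66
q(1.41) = 17.22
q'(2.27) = 100.89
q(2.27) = 76.77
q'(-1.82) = 36.79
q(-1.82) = -16.98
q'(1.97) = 77.46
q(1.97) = 50.09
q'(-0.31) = -3.71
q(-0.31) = -1.45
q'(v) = 16.47*v^2 + 8.26*v - 2.73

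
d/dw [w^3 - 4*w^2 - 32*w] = 3*w^2 - 8*w - 32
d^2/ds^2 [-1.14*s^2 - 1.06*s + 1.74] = -2.28000000000000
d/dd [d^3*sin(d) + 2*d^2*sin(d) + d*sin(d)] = d^3*cos(d) + 3*d^2*sin(d) + 2*d^2*cos(d) + 4*d*sin(d) + d*cos(d) + sin(d)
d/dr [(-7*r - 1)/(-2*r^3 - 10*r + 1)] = (14*r^3 + 70*r - 2*(7*r + 1)*(3*r^2 + 5) - 7)/(2*r^3 + 10*r - 1)^2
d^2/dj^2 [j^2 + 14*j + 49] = 2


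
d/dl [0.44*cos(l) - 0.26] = -0.44*sin(l)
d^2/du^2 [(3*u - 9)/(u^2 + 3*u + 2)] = 6*(-3*u*(u^2 + 3*u + 2) + (u - 3)*(2*u + 3)^2)/(u^2 + 3*u + 2)^3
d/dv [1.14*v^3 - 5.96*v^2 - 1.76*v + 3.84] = 3.42*v^2 - 11.92*v - 1.76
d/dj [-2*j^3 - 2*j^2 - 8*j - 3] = -6*j^2 - 4*j - 8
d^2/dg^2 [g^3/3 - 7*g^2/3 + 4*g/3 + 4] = 2*g - 14/3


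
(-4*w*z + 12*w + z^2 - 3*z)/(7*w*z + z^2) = (-4*w*z + 12*w + z^2 - 3*z)/(z*(7*w + z))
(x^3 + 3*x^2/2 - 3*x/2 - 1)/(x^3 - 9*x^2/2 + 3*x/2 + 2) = (x + 2)/(x - 4)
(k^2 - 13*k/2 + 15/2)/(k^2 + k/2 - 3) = (k - 5)/(k + 2)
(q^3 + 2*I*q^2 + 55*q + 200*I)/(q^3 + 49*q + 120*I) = (q + 5*I)/(q + 3*I)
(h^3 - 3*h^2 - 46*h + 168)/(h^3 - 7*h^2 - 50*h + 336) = (h - 4)/(h - 8)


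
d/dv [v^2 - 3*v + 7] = 2*v - 3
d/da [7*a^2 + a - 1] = 14*a + 1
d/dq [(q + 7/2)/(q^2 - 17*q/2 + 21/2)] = (-4*q^2 - 28*q + 161)/(4*q^4 - 68*q^3 + 373*q^2 - 714*q + 441)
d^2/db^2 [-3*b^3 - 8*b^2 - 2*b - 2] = -18*b - 16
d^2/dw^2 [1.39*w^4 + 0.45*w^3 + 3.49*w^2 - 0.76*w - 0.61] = 16.68*w^2 + 2.7*w + 6.98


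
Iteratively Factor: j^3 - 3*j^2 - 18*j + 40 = (j - 2)*(j^2 - j - 20) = (j - 5)*(j - 2)*(j + 4)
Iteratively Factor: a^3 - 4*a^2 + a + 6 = (a - 2)*(a^2 - 2*a - 3) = (a - 2)*(a + 1)*(a - 3)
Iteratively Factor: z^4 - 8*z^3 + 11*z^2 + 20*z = (z - 4)*(z^3 - 4*z^2 - 5*z) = z*(z - 4)*(z^2 - 4*z - 5) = z*(z - 4)*(z + 1)*(z - 5)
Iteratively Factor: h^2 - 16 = (h + 4)*(h - 4)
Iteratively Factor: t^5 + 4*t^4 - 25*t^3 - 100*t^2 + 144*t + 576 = (t + 4)*(t^4 - 25*t^2 + 144) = (t + 4)^2*(t^3 - 4*t^2 - 9*t + 36) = (t - 4)*(t + 4)^2*(t^2 - 9) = (t - 4)*(t - 3)*(t + 4)^2*(t + 3)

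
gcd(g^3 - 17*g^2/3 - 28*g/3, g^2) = g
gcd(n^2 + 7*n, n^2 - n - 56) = n + 7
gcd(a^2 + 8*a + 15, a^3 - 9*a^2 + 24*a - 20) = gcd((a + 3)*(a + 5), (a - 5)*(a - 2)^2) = 1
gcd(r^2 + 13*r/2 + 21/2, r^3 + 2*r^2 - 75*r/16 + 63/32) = r + 7/2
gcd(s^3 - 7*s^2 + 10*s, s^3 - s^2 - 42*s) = s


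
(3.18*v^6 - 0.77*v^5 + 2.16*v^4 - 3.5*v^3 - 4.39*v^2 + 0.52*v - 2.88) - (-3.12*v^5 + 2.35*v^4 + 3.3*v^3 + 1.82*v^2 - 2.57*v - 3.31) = 3.18*v^6 + 2.35*v^5 - 0.19*v^4 - 6.8*v^3 - 6.21*v^2 + 3.09*v + 0.43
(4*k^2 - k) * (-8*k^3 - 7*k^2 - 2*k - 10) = -32*k^5 - 20*k^4 - k^3 - 38*k^2 + 10*k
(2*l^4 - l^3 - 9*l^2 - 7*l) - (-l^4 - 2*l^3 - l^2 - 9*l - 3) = 3*l^4 + l^3 - 8*l^2 + 2*l + 3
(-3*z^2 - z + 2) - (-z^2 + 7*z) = -2*z^2 - 8*z + 2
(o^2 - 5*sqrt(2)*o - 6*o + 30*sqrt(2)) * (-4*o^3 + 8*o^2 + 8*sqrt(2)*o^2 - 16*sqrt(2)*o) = -4*o^5 + 32*o^4 + 28*sqrt(2)*o^4 - 224*sqrt(2)*o^3 - 128*o^3 + 336*sqrt(2)*o^2 + 640*o^2 - 960*o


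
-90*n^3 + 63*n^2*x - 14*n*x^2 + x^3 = (-6*n + x)*(-5*n + x)*(-3*n + x)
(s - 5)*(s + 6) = s^2 + s - 30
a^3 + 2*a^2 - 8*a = a*(a - 2)*(a + 4)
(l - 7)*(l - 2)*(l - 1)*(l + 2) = l^4 - 8*l^3 + 3*l^2 + 32*l - 28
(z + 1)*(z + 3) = z^2 + 4*z + 3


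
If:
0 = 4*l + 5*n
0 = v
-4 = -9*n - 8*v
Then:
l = -5/9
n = 4/9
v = 0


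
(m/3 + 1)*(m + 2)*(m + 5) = m^3/3 + 10*m^2/3 + 31*m/3 + 10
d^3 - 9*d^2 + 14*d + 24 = (d - 6)*(d - 4)*(d + 1)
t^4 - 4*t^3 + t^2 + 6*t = t*(t - 3)*(t - 2)*(t + 1)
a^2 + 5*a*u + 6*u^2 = (a + 2*u)*(a + 3*u)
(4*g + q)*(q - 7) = 4*g*q - 28*g + q^2 - 7*q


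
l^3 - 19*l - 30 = (l - 5)*(l + 2)*(l + 3)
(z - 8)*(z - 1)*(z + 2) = z^3 - 7*z^2 - 10*z + 16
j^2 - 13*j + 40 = (j - 8)*(j - 5)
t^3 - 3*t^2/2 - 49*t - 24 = (t - 8)*(t + 1/2)*(t + 6)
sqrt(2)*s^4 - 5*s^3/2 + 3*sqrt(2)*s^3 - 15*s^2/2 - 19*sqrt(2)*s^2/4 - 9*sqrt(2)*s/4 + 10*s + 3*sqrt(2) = (s - 1)*(s + 4)*(s - 3*sqrt(2)/2)*(sqrt(2)*s + 1/2)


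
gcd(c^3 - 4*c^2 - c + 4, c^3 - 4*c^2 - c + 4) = c^3 - 4*c^2 - c + 4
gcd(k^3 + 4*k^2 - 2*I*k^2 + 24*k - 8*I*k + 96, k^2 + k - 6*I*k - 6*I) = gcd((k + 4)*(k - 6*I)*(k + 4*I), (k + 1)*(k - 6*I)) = k - 6*I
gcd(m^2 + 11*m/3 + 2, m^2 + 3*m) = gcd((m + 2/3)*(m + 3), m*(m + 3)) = m + 3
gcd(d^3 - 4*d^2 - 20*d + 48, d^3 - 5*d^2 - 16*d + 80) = d + 4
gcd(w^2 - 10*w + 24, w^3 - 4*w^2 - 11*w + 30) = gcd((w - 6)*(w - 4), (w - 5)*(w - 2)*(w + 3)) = 1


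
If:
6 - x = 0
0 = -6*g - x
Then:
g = -1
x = 6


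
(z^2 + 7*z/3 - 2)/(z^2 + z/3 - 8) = (3*z - 2)/(3*z - 8)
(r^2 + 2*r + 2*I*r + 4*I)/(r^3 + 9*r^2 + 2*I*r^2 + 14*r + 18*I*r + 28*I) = 1/(r + 7)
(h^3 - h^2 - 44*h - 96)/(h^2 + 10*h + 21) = (h^2 - 4*h - 32)/(h + 7)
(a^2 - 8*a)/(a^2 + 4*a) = (a - 8)/(a + 4)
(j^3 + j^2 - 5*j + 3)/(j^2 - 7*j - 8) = (-j^3 - j^2 + 5*j - 3)/(-j^2 + 7*j + 8)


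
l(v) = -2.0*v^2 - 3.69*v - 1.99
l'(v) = -4.0*v - 3.69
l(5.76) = -89.60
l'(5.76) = -26.73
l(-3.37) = -12.27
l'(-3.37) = 9.79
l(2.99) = -30.90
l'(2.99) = -15.65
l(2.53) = -24.13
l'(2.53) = -13.81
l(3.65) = -42.10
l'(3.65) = -18.29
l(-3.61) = -14.73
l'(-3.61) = 10.75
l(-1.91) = -2.24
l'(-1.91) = 3.95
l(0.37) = -3.63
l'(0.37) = -5.17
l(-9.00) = -130.78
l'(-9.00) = 32.31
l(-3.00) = -8.92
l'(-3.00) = 8.31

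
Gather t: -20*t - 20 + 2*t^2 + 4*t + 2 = 2*t^2 - 16*t - 18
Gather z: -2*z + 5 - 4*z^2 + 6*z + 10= -4*z^2 + 4*z + 15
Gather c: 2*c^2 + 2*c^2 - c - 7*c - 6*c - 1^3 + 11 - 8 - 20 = 4*c^2 - 14*c - 18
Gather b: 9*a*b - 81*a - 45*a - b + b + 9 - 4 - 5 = 9*a*b - 126*a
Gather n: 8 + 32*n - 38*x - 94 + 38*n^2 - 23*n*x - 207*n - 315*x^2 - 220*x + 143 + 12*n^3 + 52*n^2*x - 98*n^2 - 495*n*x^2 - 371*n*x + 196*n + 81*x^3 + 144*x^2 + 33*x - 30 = 12*n^3 + n^2*(52*x - 60) + n*(-495*x^2 - 394*x + 21) + 81*x^3 - 171*x^2 - 225*x + 27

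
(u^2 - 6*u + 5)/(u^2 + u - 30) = (u - 1)/(u + 6)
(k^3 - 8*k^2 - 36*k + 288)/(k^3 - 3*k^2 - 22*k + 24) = (k^2 - 2*k - 48)/(k^2 + 3*k - 4)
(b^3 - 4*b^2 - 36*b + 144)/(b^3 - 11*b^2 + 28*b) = (b^2 - 36)/(b*(b - 7))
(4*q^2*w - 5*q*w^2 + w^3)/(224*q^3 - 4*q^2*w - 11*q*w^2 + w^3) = w*(4*q^2 - 5*q*w + w^2)/(224*q^3 - 4*q^2*w - 11*q*w^2 + w^3)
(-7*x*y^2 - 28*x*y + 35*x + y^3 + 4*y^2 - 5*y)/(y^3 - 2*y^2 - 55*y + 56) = (-7*x*y - 35*x + y^2 + 5*y)/(y^2 - y - 56)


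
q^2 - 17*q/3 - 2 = (q - 6)*(q + 1/3)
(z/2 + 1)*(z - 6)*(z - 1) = z^3/2 - 5*z^2/2 - 4*z + 6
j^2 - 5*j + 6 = (j - 3)*(j - 2)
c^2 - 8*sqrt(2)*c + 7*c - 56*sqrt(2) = (c + 7)*(c - 8*sqrt(2))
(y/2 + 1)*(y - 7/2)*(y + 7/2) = y^3/2 + y^2 - 49*y/8 - 49/4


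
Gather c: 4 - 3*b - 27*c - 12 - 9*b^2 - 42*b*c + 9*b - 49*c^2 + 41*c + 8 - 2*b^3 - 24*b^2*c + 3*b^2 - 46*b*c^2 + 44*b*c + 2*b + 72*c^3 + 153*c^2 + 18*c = -2*b^3 - 6*b^2 + 8*b + 72*c^3 + c^2*(104 - 46*b) + c*(-24*b^2 + 2*b + 32)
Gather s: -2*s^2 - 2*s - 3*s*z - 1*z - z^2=-2*s^2 + s*(-3*z - 2) - z^2 - z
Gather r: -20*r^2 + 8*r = -20*r^2 + 8*r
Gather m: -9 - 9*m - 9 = -9*m - 18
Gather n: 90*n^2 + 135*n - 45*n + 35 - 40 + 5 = 90*n^2 + 90*n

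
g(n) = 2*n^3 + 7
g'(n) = 6*n^2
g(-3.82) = -104.49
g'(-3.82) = 87.55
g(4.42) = 179.70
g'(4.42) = 117.22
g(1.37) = 12.14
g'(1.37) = 11.26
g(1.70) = 16.83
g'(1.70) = 17.34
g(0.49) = 7.24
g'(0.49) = 1.44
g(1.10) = 9.66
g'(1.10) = 7.26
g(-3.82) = -104.49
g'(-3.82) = 87.55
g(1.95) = 21.83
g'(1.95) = 22.82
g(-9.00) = -1451.00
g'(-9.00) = 486.00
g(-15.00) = -6743.00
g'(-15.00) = 1350.00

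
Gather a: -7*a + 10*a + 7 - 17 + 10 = 3*a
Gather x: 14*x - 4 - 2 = 14*x - 6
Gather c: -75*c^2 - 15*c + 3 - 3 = -75*c^2 - 15*c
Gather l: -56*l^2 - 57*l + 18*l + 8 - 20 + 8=-56*l^2 - 39*l - 4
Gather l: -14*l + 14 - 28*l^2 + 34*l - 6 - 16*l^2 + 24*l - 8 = -44*l^2 + 44*l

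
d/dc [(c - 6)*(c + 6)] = 2*c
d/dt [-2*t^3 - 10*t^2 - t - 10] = -6*t^2 - 20*t - 1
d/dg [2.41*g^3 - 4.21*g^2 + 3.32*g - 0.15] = 7.23*g^2 - 8.42*g + 3.32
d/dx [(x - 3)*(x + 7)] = 2*x + 4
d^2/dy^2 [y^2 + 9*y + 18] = 2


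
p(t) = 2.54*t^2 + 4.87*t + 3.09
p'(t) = 5.08*t + 4.87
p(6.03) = 124.81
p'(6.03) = 35.50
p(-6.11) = 68.16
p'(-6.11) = -26.17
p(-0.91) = 0.76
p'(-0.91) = 0.25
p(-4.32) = 29.45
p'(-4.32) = -17.08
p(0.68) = 7.58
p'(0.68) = 8.32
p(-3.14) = 12.84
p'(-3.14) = -11.08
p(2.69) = 34.57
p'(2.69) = 18.54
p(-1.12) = 0.82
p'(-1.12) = -0.82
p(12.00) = 427.29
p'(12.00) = 65.83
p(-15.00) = 501.54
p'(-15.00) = -71.33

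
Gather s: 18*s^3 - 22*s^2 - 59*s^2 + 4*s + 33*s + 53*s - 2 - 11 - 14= 18*s^3 - 81*s^2 + 90*s - 27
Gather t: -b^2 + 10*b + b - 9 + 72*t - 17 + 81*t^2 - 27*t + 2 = -b^2 + 11*b + 81*t^2 + 45*t - 24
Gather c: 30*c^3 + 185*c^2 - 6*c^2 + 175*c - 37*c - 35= 30*c^3 + 179*c^2 + 138*c - 35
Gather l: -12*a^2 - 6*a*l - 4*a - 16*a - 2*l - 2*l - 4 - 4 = -12*a^2 - 20*a + l*(-6*a - 4) - 8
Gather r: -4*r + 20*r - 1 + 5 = 16*r + 4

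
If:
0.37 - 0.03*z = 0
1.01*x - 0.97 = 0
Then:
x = 0.96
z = 12.33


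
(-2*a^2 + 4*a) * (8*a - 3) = -16*a^3 + 38*a^2 - 12*a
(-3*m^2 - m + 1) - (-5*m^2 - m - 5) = 2*m^2 + 6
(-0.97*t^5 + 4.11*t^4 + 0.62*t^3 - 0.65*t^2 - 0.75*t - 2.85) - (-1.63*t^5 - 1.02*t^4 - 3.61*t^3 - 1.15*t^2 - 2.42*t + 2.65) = 0.66*t^5 + 5.13*t^4 + 4.23*t^3 + 0.5*t^2 + 1.67*t - 5.5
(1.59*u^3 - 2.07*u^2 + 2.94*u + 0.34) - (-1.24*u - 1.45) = 1.59*u^3 - 2.07*u^2 + 4.18*u + 1.79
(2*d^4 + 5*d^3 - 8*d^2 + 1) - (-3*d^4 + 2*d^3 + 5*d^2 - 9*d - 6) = 5*d^4 + 3*d^3 - 13*d^2 + 9*d + 7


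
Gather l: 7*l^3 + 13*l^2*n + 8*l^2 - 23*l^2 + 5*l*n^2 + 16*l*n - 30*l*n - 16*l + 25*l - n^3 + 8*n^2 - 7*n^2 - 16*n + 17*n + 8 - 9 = 7*l^3 + l^2*(13*n - 15) + l*(5*n^2 - 14*n + 9) - n^3 + n^2 + n - 1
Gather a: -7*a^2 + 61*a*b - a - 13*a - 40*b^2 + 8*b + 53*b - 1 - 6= -7*a^2 + a*(61*b - 14) - 40*b^2 + 61*b - 7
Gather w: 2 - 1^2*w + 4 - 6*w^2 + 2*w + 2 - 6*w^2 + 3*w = -12*w^2 + 4*w + 8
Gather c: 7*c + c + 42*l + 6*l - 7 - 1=8*c + 48*l - 8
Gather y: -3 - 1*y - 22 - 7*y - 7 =-8*y - 32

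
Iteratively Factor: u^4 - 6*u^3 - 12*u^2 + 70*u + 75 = (u + 1)*(u^3 - 7*u^2 - 5*u + 75) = (u - 5)*(u + 1)*(u^2 - 2*u - 15) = (u - 5)*(u + 1)*(u + 3)*(u - 5)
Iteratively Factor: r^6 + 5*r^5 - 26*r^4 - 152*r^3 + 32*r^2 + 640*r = (r + 4)*(r^5 + r^4 - 30*r^3 - 32*r^2 + 160*r) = (r + 4)^2*(r^4 - 3*r^3 - 18*r^2 + 40*r) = (r + 4)^3*(r^3 - 7*r^2 + 10*r) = r*(r + 4)^3*(r^2 - 7*r + 10) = r*(r - 5)*(r + 4)^3*(r - 2)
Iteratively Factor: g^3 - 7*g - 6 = (g - 3)*(g^2 + 3*g + 2) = (g - 3)*(g + 2)*(g + 1)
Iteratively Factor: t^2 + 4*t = (t + 4)*(t)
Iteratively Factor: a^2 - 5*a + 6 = (a - 2)*(a - 3)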